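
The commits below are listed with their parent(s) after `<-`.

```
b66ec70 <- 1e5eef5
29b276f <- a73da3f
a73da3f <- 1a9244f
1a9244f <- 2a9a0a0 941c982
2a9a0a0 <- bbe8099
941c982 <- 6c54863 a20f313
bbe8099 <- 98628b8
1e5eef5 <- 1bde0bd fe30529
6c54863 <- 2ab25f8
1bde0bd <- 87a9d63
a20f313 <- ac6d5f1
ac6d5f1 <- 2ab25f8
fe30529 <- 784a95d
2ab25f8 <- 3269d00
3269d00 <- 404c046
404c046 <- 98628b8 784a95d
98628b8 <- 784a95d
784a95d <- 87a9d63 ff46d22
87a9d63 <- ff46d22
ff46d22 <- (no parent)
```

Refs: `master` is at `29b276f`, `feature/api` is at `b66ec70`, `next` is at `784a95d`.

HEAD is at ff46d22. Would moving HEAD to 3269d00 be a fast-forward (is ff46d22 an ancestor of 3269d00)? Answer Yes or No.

A fast-forward from ff46d22 to 3269d00 is possible iff ff46d22 is an ancestor of 3269d00.
Ancestors of 3269d00: {3269d00, 404c046, 784a95d, 87a9d63, 98628b8, ff46d22}.
ff46d22 is among them, so fast-forward is possible.

Yes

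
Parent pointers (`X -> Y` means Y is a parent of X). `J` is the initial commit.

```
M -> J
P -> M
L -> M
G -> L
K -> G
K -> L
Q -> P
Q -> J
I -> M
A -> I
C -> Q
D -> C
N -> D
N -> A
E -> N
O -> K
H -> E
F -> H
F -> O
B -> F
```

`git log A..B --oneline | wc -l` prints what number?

Reachable from B: {A, B, C, D, E, F, G, H, I, J, K, L, M, N, O, P, Q}.
Reachable from A: {A, I, J, M}.
In B's history but not A's: {B, C, D, E, F, G, H, K, L, N, O, P, Q} — 13 commits.

13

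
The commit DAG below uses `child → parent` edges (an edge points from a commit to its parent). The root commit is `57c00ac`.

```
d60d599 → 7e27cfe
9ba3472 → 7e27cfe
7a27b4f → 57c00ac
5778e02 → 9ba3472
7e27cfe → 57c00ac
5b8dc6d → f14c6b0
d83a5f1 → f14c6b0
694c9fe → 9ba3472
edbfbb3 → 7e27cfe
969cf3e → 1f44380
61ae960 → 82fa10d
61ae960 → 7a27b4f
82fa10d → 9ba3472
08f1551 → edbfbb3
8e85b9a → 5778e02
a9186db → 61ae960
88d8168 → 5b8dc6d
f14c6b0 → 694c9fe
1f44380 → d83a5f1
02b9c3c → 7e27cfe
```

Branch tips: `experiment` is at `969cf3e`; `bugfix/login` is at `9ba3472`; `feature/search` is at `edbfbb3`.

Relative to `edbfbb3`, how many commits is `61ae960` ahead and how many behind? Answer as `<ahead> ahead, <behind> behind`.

Reachable from 61ae960: {57c00ac, 61ae960, 7a27b4f, 7e27cfe, 82fa10d, 9ba3472}.
Reachable from edbfbb3: {57c00ac, 7e27cfe, edbfbb3}.
Only in 61ae960's history (ahead): {61ae960, 7a27b4f, 82fa10d, 9ba3472} — 4.
Only in edbfbb3's history (behind): {edbfbb3} — 1.

4 ahead, 1 behind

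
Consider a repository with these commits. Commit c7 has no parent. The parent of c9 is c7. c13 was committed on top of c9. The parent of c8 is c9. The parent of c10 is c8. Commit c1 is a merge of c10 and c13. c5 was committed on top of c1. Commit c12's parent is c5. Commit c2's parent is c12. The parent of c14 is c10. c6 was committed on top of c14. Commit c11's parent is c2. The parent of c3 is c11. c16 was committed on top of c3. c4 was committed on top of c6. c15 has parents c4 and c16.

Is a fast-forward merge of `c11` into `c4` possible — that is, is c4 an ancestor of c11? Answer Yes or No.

A fast-forward from c4 to c11 is possible iff c4 is an ancestor of c11.
Ancestors of c11: {c1, c10, c11, c12, c13, c2, c5, c7, c8, c9}.
c4 is not among them, so fast-forward is not possible.

No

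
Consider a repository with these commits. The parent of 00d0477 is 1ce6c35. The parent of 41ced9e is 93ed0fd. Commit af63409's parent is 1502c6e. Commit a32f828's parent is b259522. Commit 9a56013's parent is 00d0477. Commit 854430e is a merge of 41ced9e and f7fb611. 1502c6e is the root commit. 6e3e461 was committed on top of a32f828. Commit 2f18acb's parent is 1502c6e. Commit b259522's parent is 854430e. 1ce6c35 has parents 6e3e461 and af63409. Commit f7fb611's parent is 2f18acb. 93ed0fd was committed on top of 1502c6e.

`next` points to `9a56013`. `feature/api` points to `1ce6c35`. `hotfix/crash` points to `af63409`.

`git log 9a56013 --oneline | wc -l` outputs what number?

Walking parent pointers from 9a56013: reachable set = {00d0477, 1502c6e, 1ce6c35, 2f18acb, 41ced9e, 6e3e461, 854430e, 93ed0fd, 9a56013, a32f828, af63409, b259522, f7fb611}.
That is 13 commits.

13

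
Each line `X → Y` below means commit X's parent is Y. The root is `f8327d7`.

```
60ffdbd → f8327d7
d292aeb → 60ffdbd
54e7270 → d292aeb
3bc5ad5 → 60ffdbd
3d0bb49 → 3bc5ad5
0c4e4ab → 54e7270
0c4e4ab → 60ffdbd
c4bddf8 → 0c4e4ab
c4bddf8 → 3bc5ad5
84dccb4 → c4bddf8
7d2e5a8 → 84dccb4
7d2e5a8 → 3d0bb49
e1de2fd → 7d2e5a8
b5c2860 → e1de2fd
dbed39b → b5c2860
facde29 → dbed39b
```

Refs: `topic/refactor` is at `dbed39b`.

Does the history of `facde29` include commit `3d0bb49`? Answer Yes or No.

Yes

Ancestors of facde29 (commits reachable by following parents): {0c4e4ab, 3bc5ad5, 3d0bb49, 54e7270, 60ffdbd, 7d2e5a8, 84dccb4, b5c2860, c4bddf8, d292aeb, dbed39b, e1de2fd, f8327d7, facde29}.
3d0bb49 is in that set, so it is an ancestor of facde29.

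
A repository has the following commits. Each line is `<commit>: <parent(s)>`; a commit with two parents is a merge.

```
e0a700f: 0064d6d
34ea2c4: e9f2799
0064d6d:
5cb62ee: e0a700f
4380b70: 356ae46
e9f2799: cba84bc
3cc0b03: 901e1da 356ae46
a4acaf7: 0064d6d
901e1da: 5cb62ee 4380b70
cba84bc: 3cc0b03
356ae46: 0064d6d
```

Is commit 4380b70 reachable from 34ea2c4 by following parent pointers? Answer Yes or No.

Yes

Ancestors of 34ea2c4 (commits reachable by following parents): {0064d6d, 34ea2c4, 356ae46, 3cc0b03, 4380b70, 5cb62ee, 901e1da, cba84bc, e0a700f, e9f2799}.
4380b70 is in that set, so it is an ancestor of 34ea2c4.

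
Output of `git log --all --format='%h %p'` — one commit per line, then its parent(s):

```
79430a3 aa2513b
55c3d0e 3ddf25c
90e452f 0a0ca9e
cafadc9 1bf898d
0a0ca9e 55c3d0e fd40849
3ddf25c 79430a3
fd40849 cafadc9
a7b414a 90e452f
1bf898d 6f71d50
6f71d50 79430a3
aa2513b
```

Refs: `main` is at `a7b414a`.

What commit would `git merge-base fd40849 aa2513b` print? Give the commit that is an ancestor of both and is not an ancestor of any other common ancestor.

Ancestors of fd40849: {1bf898d, 6f71d50, 79430a3, aa2513b, cafadc9, fd40849}.
Ancestors of aa2513b: {aa2513b}.
Common ancestors: {aa2513b}.
The only common ancestor is aa2513b, so it is the merge base.

aa2513b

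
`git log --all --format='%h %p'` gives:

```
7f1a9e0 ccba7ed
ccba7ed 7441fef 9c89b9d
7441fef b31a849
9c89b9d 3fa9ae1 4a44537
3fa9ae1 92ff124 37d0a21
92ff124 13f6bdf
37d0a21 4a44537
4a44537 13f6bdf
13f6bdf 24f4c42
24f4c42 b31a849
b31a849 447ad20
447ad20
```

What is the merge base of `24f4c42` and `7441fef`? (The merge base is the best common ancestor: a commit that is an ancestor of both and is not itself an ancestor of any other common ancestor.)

b31a849

Ancestors of 24f4c42: {24f4c42, 447ad20, b31a849}.
Ancestors of 7441fef: {447ad20, 7441fef, b31a849}.
Common ancestors: {447ad20, b31a849}.
Among these, b31a849 is not an ancestor of any other common ancestor — it is the merge base.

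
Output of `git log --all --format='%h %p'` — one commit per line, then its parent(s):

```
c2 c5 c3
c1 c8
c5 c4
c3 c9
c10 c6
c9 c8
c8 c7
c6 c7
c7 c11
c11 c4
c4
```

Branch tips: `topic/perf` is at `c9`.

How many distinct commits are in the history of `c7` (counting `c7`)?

3

Walking parent pointers from c7: reachable set = {c11, c4, c7}.
That is 3 commits.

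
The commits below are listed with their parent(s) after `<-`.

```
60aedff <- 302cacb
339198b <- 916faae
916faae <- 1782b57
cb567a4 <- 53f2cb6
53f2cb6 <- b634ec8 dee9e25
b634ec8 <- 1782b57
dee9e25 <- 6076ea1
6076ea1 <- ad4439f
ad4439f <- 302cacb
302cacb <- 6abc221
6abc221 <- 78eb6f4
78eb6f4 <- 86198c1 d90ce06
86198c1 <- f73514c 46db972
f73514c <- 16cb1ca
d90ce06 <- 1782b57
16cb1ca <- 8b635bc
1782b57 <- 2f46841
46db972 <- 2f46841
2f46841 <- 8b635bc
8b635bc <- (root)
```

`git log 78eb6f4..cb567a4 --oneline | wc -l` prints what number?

Reachable from cb567a4: {16cb1ca, 1782b57, 2f46841, 302cacb, 46db972, 53f2cb6, 6076ea1, 6abc221, 78eb6f4, 86198c1, 8b635bc, ad4439f, b634ec8, cb567a4, d90ce06, dee9e25, f73514c}.
Reachable from 78eb6f4: {16cb1ca, 1782b57, 2f46841, 46db972, 78eb6f4, 86198c1, 8b635bc, d90ce06, f73514c}.
In cb567a4's history but not 78eb6f4's: {302cacb, 53f2cb6, 6076ea1, 6abc221, ad4439f, b634ec8, cb567a4, dee9e25} — 8 commits.

8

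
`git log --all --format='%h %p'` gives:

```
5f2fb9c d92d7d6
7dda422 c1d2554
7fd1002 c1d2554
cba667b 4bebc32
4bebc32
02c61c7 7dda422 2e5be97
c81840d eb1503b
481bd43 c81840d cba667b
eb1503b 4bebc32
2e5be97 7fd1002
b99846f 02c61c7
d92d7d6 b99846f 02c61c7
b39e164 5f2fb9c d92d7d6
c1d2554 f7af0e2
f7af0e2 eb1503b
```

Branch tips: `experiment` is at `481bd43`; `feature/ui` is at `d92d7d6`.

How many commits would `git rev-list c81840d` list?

Walking parent pointers from c81840d: reachable set = {4bebc32, c81840d, eb1503b}.
That is 3 commits.

3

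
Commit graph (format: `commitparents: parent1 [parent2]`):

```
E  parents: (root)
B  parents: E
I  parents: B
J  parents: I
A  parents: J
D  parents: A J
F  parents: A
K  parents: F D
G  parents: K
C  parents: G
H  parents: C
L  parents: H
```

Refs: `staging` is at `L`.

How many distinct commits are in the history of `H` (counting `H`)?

11

Walking parent pointers from H: reachable set = {A, B, C, D, E, F, G, H, I, J, K}.
That is 11 commits.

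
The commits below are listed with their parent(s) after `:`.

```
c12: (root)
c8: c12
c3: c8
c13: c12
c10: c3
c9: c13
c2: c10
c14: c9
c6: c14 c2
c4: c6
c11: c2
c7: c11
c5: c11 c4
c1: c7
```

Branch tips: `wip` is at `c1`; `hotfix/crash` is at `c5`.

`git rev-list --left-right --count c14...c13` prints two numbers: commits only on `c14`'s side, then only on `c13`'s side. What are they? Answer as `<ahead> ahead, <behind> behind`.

Reachable from c14: {c12, c13, c14, c9}.
Reachable from c13: {c12, c13}.
Only in c14's history (ahead): {c14, c9} — 2.
Only in c13's history (behind): {} — 0.

2 ahead, 0 behind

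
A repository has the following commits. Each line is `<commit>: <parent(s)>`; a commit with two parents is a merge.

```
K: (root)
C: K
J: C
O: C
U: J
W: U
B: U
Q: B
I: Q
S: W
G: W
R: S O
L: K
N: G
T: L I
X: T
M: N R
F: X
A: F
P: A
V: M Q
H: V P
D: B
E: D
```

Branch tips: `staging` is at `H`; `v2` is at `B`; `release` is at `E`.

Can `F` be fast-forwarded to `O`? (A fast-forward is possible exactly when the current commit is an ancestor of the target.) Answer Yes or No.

A fast-forward from F to O is possible iff F is an ancestor of O.
Ancestors of O: {C, K, O}.
F is not among them, so fast-forward is not possible.

No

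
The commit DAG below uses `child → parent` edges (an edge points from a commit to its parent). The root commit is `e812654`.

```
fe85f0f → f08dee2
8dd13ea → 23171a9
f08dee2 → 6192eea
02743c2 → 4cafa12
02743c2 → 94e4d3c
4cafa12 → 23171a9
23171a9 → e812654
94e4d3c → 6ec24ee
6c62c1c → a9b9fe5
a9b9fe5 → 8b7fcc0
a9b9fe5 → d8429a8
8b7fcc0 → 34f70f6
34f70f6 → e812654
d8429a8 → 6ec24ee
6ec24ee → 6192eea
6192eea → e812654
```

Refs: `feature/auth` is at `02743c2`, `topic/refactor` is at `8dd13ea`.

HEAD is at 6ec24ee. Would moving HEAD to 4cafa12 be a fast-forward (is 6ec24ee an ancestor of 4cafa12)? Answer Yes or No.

No

A fast-forward from 6ec24ee to 4cafa12 is possible iff 6ec24ee is an ancestor of 4cafa12.
Ancestors of 4cafa12: {23171a9, 4cafa12, e812654}.
6ec24ee is not among them, so fast-forward is not possible.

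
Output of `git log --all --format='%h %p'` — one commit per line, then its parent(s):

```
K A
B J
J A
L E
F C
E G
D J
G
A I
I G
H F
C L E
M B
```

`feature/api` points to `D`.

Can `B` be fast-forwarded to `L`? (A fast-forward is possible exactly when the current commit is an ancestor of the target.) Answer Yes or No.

A fast-forward from B to L is possible iff B is an ancestor of L.
Ancestors of L: {E, G, L}.
B is not among them, so fast-forward is not possible.

No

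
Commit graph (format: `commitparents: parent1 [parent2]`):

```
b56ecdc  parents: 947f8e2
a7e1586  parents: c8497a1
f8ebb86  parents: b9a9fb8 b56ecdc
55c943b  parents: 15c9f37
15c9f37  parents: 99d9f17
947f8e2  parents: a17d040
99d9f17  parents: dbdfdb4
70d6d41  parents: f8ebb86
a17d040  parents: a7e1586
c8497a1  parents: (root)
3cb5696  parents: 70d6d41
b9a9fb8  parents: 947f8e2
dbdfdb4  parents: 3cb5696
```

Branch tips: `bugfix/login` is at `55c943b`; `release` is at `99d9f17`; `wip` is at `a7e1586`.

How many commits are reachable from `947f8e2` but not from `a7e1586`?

Reachable from 947f8e2: {947f8e2, a17d040, a7e1586, c8497a1}.
Reachable from a7e1586: {a7e1586, c8497a1}.
In 947f8e2's history but not a7e1586's: {947f8e2, a17d040} — 2 commits.

2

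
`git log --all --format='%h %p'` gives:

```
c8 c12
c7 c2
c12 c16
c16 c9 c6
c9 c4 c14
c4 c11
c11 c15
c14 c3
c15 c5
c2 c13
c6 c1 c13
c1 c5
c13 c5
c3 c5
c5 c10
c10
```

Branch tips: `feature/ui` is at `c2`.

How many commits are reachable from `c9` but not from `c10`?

Reachable from c9: {c10, c11, c14, c15, c3, c4, c5, c9}.
Reachable from c10: {c10}.
In c9's history but not c10's: {c11, c14, c15, c3, c4, c5, c9} — 7 commits.

7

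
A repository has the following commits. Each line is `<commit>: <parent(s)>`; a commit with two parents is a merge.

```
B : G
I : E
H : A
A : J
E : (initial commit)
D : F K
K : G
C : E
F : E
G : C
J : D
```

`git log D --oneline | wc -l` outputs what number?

6

Walking parent pointers from D: reachable set = {C, D, E, F, G, K}.
That is 6 commits.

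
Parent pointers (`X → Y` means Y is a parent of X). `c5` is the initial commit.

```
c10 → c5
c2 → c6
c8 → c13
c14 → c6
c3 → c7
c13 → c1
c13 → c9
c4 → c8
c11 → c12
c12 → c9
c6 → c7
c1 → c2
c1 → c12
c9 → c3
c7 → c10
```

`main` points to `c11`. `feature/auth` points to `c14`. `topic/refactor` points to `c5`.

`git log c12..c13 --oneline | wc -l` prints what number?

Reachable from c13: {c1, c10, c12, c13, c2, c3, c5, c6, c7, c9}.
Reachable from c12: {c10, c12, c3, c5, c7, c9}.
In c13's history but not c12's: {c1, c13, c2, c6} — 4 commits.

4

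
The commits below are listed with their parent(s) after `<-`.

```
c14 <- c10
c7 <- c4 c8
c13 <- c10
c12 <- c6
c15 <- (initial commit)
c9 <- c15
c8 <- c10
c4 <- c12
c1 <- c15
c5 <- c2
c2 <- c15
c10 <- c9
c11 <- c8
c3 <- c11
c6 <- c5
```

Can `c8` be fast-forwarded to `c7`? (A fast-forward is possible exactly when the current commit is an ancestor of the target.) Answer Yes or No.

A fast-forward from c8 to c7 is possible iff c8 is an ancestor of c7.
Ancestors of c7: {c10, c12, c15, c2, c4, c5, c6, c7, c8, c9}.
c8 is among them, so fast-forward is possible.

Yes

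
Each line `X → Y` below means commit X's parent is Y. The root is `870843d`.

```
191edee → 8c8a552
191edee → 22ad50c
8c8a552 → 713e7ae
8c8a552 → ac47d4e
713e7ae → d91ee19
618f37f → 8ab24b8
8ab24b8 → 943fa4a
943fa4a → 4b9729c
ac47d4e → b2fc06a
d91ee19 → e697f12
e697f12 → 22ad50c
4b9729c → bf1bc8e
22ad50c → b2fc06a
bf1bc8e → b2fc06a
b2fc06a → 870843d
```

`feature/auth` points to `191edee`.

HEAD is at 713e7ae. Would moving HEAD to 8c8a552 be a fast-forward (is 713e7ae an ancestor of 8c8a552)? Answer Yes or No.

A fast-forward from 713e7ae to 8c8a552 is possible iff 713e7ae is an ancestor of 8c8a552.
Ancestors of 8c8a552: {22ad50c, 713e7ae, 870843d, 8c8a552, ac47d4e, b2fc06a, d91ee19, e697f12}.
713e7ae is among them, so fast-forward is possible.

Yes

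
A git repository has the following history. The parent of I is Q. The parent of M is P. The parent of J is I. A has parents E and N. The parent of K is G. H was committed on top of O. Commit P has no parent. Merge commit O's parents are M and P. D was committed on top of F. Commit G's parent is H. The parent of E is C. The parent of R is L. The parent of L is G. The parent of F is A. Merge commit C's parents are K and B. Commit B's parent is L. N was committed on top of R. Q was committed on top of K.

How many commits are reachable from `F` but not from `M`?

12

Reachable from F: {A, B, C, E, F, G, H, K, L, M, N, O, P, R}.
Reachable from M: {M, P}.
In F's history but not M's: {A, B, C, E, F, G, H, K, L, N, O, R} — 12 commits.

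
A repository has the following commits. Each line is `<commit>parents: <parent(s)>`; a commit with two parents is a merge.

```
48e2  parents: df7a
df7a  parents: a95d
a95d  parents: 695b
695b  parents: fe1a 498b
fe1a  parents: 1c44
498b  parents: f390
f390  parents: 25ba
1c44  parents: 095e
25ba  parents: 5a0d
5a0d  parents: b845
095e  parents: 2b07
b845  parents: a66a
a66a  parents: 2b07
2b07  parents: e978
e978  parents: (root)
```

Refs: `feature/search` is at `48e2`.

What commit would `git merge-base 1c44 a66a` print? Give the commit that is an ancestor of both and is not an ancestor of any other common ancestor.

Ancestors of 1c44: {095e, 1c44, 2b07, e978}.
Ancestors of a66a: {2b07, a66a, e978}.
Common ancestors: {2b07, e978}.
Among these, 2b07 is not an ancestor of any other common ancestor — it is the merge base.

2b07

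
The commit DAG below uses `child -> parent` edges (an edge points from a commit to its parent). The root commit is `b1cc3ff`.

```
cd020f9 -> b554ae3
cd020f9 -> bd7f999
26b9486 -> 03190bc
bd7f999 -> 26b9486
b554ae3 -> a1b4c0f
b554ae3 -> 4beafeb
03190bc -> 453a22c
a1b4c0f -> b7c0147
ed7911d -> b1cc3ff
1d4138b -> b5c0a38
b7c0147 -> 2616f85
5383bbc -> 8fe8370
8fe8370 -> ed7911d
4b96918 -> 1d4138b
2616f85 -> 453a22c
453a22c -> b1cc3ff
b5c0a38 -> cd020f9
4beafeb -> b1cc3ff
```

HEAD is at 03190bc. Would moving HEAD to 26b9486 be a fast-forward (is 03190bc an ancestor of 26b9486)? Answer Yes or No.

A fast-forward from 03190bc to 26b9486 is possible iff 03190bc is an ancestor of 26b9486.
Ancestors of 26b9486: {03190bc, 26b9486, 453a22c, b1cc3ff}.
03190bc is among them, so fast-forward is possible.

Yes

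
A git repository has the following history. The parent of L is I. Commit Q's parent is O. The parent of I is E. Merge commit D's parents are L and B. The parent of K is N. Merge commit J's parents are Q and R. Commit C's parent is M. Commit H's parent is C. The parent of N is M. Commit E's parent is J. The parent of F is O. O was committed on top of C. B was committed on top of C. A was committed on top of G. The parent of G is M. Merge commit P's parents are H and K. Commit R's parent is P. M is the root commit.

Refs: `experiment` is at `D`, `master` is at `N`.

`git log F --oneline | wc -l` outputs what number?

4

Walking parent pointers from F: reachable set = {C, F, M, O}.
That is 4 commits.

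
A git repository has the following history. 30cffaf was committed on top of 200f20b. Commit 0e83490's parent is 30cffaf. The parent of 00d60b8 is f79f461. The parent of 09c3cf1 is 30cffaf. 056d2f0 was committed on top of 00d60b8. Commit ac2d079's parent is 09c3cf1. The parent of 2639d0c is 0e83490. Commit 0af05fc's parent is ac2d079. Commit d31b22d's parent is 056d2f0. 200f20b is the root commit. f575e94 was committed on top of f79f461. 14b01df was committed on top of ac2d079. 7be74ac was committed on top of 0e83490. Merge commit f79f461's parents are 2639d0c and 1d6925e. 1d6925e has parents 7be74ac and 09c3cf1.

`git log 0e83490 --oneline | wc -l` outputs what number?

Walking parent pointers from 0e83490: reachable set = {0e83490, 200f20b, 30cffaf}.
That is 3 commits.

3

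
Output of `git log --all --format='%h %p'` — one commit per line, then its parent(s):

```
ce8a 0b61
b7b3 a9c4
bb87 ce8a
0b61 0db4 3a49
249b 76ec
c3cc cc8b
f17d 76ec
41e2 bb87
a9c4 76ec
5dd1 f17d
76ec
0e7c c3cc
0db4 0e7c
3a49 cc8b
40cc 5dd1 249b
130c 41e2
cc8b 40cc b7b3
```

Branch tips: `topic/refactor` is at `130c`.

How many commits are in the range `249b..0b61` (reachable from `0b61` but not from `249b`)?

11

Reachable from 0b61: {0b61, 0db4, 0e7c, 249b, 3a49, 40cc, 5dd1, 76ec, a9c4, b7b3, c3cc, cc8b, f17d}.
Reachable from 249b: {249b, 76ec}.
In 0b61's history but not 249b's: {0b61, 0db4, 0e7c, 3a49, 40cc, 5dd1, a9c4, b7b3, c3cc, cc8b, f17d} — 11 commits.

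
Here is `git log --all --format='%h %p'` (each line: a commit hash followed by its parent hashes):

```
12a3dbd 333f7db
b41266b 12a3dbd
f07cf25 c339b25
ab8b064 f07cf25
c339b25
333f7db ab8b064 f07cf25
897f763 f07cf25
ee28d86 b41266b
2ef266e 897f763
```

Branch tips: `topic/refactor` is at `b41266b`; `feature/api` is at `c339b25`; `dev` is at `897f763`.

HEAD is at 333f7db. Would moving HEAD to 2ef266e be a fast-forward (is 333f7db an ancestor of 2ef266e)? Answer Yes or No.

A fast-forward from 333f7db to 2ef266e is possible iff 333f7db is an ancestor of 2ef266e.
Ancestors of 2ef266e: {2ef266e, 897f763, c339b25, f07cf25}.
333f7db is not among them, so fast-forward is not possible.

No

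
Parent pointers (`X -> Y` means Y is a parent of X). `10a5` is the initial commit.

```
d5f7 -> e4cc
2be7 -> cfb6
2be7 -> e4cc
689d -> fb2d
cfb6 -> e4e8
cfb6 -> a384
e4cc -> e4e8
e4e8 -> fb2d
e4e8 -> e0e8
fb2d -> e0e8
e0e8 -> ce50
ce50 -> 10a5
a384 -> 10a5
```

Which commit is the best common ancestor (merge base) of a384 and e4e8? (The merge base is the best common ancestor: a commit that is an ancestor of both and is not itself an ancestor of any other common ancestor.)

10a5

Ancestors of a384: {10a5, a384}.
Ancestors of e4e8: {10a5, ce50, e0e8, e4e8, fb2d}.
Common ancestors: {10a5}.
The only common ancestor is 10a5, so it is the merge base.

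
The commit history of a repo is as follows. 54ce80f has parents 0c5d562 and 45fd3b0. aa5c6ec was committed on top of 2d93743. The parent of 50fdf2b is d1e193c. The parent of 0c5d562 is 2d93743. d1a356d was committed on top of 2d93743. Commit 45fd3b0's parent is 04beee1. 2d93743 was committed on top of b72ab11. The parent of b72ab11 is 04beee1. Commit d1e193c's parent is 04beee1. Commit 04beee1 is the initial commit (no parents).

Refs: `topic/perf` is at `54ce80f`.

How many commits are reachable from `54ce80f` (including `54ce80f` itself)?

6

Walking parent pointers from 54ce80f: reachable set = {04beee1, 0c5d562, 2d93743, 45fd3b0, 54ce80f, b72ab11}.
That is 6 commits.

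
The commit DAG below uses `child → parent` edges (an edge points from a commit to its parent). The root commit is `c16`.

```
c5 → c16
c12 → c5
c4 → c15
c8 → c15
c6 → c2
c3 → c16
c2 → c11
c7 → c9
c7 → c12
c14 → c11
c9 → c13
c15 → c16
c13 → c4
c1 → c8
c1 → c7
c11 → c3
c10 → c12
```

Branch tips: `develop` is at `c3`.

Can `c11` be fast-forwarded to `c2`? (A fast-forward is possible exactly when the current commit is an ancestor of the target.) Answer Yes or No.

Yes

A fast-forward from c11 to c2 is possible iff c11 is an ancestor of c2.
Ancestors of c2: {c11, c16, c2, c3}.
c11 is among them, so fast-forward is possible.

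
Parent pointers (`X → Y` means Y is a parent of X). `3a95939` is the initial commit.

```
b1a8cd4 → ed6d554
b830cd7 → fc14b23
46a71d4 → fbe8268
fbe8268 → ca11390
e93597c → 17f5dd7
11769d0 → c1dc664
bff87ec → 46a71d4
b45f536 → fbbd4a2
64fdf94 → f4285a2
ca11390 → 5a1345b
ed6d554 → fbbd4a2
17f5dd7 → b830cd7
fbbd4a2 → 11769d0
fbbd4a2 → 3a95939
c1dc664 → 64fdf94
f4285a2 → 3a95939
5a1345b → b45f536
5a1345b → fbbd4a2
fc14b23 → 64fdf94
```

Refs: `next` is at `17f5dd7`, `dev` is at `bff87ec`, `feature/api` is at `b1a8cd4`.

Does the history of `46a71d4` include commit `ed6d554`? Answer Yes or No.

No

Ancestors of 46a71d4: {11769d0, 3a95939, 46a71d4, 5a1345b, 64fdf94, b45f536, c1dc664, ca11390, f4285a2, fbbd4a2, fbe8268}.
ed6d554 is not in that set, so it is not an ancestor of 46a71d4.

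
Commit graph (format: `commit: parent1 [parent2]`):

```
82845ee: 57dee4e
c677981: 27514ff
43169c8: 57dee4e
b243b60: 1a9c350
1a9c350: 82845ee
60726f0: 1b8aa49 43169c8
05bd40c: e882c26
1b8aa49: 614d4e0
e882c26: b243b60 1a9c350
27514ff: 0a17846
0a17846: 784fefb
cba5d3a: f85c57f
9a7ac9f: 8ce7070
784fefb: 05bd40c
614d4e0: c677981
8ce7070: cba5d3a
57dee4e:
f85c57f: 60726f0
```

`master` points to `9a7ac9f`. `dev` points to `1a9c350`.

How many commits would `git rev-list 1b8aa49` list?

12

Walking parent pointers from 1b8aa49: reachable set = {05bd40c, 0a17846, 1a9c350, 1b8aa49, 27514ff, 57dee4e, 614d4e0, 784fefb, 82845ee, b243b60, c677981, e882c26}.
That is 12 commits.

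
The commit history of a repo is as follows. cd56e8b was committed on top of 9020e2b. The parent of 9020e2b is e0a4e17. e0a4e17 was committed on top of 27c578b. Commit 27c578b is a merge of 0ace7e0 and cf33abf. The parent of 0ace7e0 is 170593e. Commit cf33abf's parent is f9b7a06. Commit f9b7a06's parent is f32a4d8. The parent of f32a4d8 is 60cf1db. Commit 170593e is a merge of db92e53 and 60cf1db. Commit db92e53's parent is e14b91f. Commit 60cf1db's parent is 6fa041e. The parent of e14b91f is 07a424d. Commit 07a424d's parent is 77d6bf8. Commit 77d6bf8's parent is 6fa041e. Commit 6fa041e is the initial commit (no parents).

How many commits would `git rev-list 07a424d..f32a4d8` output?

Reachable from f32a4d8: {60cf1db, 6fa041e, f32a4d8}.
Reachable from 07a424d: {07a424d, 6fa041e, 77d6bf8}.
In f32a4d8's history but not 07a424d's: {60cf1db, f32a4d8} — 2 commits.

2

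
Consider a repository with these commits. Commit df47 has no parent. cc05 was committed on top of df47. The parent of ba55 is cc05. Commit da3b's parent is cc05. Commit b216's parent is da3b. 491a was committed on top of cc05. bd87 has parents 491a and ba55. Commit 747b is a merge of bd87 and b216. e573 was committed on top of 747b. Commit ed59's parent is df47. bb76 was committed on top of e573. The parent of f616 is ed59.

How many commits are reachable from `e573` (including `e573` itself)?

Walking parent pointers from e573: reachable set = {491a, 747b, b216, ba55, bd87, cc05, da3b, df47, e573}.
That is 9 commits.

9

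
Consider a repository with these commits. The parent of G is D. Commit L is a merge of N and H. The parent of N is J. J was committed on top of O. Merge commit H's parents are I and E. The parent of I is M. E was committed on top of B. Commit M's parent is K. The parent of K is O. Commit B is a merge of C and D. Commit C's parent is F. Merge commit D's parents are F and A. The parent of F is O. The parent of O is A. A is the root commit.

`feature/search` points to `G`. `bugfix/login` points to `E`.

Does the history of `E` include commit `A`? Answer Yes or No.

Yes

Ancestors of E (commits reachable by following parents): {A, B, C, D, E, F, O}.
A is in that set, so it is an ancestor of E.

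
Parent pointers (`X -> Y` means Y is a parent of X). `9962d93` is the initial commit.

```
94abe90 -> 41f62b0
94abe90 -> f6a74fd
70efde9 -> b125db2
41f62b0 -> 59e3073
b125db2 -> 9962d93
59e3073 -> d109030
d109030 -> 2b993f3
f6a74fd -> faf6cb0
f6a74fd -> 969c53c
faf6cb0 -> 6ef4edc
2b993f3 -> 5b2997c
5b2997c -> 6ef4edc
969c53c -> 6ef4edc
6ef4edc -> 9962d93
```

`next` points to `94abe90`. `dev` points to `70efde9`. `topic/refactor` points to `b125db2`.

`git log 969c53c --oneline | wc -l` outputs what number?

Walking parent pointers from 969c53c: reachable set = {6ef4edc, 969c53c, 9962d93}.
That is 3 commits.

3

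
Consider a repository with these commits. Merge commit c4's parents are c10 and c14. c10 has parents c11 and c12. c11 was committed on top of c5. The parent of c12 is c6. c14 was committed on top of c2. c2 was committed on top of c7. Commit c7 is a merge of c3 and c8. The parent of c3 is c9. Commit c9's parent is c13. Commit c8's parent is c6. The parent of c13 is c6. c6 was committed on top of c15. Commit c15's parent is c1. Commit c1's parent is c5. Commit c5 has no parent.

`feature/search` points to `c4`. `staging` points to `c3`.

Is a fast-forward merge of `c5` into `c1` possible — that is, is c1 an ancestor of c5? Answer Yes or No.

No

A fast-forward from c1 to c5 is possible iff c1 is an ancestor of c5.
Ancestors of c5: {c5}.
c1 is not among them, so fast-forward is not possible.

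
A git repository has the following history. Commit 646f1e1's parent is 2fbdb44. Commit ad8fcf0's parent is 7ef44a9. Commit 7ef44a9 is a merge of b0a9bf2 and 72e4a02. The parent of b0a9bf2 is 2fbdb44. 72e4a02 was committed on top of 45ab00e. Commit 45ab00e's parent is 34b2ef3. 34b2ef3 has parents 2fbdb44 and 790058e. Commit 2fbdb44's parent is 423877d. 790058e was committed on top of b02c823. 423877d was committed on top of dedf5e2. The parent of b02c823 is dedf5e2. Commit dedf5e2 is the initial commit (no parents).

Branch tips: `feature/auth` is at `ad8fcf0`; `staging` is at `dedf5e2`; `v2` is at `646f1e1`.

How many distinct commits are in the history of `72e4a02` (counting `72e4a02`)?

8

Walking parent pointers from 72e4a02: reachable set = {2fbdb44, 34b2ef3, 423877d, 45ab00e, 72e4a02, 790058e, b02c823, dedf5e2}.
That is 8 commits.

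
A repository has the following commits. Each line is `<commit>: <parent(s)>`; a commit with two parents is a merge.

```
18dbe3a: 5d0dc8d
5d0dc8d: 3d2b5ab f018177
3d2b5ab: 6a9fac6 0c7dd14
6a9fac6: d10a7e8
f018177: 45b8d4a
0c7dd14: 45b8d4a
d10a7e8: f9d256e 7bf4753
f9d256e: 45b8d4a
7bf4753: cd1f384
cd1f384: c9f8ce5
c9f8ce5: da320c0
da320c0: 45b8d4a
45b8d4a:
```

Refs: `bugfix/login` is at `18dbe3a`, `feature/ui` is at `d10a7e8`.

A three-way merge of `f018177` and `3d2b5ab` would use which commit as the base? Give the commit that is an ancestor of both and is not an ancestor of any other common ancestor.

45b8d4a

Ancestors of f018177: {45b8d4a, f018177}.
Ancestors of 3d2b5ab: {0c7dd14, 3d2b5ab, 45b8d4a, 6a9fac6, 7bf4753, c9f8ce5, cd1f384, d10a7e8, da320c0, f9d256e}.
Common ancestors: {45b8d4a}.
The only common ancestor is 45b8d4a, so it is the merge base.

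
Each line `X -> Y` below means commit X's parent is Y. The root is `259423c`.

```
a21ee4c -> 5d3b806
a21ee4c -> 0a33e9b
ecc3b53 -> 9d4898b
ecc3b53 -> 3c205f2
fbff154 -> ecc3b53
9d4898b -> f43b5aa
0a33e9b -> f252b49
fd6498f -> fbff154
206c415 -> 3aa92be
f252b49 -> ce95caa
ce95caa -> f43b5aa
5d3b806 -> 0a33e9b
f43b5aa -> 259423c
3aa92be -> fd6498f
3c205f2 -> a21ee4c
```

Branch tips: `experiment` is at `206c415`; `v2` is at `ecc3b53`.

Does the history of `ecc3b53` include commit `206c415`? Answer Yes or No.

No

Ancestors of ecc3b53: {0a33e9b, 259423c, 3c205f2, 5d3b806, 9d4898b, a21ee4c, ce95caa, ecc3b53, f252b49, f43b5aa}.
206c415 is not in that set, so it is not an ancestor of ecc3b53.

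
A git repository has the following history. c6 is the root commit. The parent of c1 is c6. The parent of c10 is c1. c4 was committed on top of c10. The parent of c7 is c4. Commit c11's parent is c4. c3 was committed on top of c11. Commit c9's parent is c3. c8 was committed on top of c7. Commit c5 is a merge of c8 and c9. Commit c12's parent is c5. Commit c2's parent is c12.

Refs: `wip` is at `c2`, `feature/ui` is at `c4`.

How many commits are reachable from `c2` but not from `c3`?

Reachable from c2: {c1, c10, c11, c12, c2, c3, c4, c5, c6, c7, c8, c9}.
Reachable from c3: {c1, c10, c11, c3, c4, c6}.
In c2's history but not c3's: {c12, c2, c5, c7, c8, c9} — 6 commits.

6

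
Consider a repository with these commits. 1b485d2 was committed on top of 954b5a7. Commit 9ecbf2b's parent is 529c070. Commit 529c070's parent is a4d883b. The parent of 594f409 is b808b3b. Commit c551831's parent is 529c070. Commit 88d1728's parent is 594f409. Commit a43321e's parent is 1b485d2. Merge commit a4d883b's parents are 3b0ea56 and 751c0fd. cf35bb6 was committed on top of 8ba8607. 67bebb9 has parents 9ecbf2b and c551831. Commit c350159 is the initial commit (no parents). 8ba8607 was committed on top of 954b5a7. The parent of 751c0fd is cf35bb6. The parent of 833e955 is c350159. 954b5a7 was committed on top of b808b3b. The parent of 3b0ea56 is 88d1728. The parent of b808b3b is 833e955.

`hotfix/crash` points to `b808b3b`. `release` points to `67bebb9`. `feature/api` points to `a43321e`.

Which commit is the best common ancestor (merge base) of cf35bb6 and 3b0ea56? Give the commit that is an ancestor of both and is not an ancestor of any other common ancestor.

Ancestors of cf35bb6: {833e955, 8ba8607, 954b5a7, b808b3b, c350159, cf35bb6}.
Ancestors of 3b0ea56: {3b0ea56, 594f409, 833e955, 88d1728, b808b3b, c350159}.
Common ancestors: {833e955, b808b3b, c350159}.
Among these, b808b3b is not an ancestor of any other common ancestor — it is the merge base.

b808b3b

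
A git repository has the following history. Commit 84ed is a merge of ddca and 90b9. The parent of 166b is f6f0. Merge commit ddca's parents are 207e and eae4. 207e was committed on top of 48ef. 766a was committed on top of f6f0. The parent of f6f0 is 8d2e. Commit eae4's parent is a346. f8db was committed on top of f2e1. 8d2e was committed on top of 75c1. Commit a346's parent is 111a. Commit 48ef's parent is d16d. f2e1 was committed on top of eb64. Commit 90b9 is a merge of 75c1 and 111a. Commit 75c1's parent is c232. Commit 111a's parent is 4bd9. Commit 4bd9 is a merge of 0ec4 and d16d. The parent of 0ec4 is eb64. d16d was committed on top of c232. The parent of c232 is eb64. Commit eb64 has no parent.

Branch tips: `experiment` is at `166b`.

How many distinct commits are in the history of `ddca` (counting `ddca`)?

11

Walking parent pointers from ddca: reachable set = {0ec4, 111a, 207e, 48ef, 4bd9, a346, c232, d16d, ddca, eae4, eb64}.
That is 11 commits.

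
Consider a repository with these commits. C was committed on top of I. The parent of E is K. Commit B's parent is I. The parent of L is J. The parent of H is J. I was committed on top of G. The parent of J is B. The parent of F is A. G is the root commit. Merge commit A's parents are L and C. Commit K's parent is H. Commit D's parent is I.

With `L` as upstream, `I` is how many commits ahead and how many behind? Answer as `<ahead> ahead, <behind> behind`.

Reachable from I: {G, I}.
Reachable from L: {B, G, I, J, L}.
Only in I's history (ahead): {} — 0.
Only in L's history (behind): {B, J, L} — 3.

0 ahead, 3 behind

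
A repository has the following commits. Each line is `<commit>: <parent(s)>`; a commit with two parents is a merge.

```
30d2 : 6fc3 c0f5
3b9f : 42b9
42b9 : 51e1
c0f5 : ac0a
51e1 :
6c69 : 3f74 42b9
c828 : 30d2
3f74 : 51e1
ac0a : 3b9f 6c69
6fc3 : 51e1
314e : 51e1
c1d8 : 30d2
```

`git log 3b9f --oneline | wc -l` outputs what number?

3

Walking parent pointers from 3b9f: reachable set = {3b9f, 42b9, 51e1}.
That is 3 commits.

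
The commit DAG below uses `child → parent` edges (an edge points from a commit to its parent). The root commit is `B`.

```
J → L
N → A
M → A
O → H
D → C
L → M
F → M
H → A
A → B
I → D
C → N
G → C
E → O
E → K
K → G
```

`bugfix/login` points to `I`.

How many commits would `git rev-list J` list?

5

Walking parent pointers from J: reachable set = {A, B, J, L, M}.
That is 5 commits.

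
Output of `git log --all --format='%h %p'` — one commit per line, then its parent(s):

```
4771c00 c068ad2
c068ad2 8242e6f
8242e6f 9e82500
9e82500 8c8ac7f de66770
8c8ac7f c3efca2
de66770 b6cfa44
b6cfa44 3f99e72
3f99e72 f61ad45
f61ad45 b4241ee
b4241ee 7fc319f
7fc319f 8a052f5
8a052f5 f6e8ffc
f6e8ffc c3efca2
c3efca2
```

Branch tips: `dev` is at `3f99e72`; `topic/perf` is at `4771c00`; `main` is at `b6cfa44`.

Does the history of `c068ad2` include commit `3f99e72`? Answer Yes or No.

Yes

Ancestors of c068ad2 (commits reachable by following parents): {3f99e72, 7fc319f, 8242e6f, 8a052f5, 8c8ac7f, 9e82500, b4241ee, b6cfa44, c068ad2, c3efca2, de66770, f61ad45, f6e8ffc}.
3f99e72 is in that set, so it is an ancestor of c068ad2.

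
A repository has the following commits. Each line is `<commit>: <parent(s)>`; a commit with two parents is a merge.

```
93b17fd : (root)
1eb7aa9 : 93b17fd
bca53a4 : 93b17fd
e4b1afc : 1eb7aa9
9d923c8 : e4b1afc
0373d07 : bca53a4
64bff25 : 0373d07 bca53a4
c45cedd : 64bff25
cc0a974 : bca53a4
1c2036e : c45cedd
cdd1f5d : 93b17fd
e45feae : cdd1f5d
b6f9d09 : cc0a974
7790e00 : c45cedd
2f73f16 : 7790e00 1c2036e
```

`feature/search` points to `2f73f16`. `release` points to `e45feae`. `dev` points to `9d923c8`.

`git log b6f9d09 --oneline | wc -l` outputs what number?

Walking parent pointers from b6f9d09: reachable set = {93b17fd, b6f9d09, bca53a4, cc0a974}.
That is 4 commits.

4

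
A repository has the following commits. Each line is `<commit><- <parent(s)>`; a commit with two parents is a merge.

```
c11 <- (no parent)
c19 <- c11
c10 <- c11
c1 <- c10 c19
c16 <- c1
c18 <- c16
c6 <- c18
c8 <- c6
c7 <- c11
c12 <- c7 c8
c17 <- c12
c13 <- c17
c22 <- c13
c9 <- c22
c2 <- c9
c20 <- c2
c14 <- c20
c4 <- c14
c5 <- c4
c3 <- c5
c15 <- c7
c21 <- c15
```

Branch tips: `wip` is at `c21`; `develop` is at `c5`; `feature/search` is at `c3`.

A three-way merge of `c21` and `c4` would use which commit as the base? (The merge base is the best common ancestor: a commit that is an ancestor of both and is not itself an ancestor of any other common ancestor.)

Ancestors of c21: {c11, c15, c21, c7}.
Ancestors of c4: {c1, c10, c11, c12, c13, c14, c16, c17, c18, c19, c2, c20, c22, c4, c6, c7, c8, c9}.
Common ancestors: {c11, c7}.
Among these, c7 is not an ancestor of any other common ancestor — it is the merge base.

c7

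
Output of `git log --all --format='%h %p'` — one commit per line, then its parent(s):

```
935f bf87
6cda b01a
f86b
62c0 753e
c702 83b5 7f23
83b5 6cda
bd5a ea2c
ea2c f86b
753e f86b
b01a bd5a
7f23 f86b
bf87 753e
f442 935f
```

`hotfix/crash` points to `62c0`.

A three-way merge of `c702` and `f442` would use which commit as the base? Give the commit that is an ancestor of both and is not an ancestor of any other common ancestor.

f86b

Ancestors of c702: {6cda, 7f23, 83b5, b01a, bd5a, c702, ea2c, f86b}.
Ancestors of f442: {753e, 935f, bf87, f442, f86b}.
Common ancestors: {f86b}.
The only common ancestor is f86b, so it is the merge base.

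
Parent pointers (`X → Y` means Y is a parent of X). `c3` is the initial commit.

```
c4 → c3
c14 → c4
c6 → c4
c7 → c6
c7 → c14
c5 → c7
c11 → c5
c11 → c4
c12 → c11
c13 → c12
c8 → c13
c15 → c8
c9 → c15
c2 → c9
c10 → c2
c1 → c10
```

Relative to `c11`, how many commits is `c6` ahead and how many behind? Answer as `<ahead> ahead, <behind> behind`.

Reachable from c6: {c3, c4, c6}.
Reachable from c11: {c11, c14, c3, c4, c5, c6, c7}.
Only in c6's history (ahead): {} — 0.
Only in c11's history (behind): {c11, c14, c5, c7} — 4.

0 ahead, 4 behind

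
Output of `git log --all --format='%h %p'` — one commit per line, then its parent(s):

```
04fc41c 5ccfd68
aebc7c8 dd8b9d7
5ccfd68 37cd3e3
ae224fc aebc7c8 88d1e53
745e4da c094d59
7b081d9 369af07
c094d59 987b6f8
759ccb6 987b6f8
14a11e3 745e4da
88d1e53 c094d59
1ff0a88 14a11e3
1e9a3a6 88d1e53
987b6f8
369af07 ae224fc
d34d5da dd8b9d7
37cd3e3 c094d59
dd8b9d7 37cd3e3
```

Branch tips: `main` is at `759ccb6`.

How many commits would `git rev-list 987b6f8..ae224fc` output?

6

Reachable from ae224fc: {37cd3e3, 88d1e53, 987b6f8, ae224fc, aebc7c8, c094d59, dd8b9d7}.
Reachable from 987b6f8: {987b6f8}.
In ae224fc's history but not 987b6f8's: {37cd3e3, 88d1e53, ae224fc, aebc7c8, c094d59, dd8b9d7} — 6 commits.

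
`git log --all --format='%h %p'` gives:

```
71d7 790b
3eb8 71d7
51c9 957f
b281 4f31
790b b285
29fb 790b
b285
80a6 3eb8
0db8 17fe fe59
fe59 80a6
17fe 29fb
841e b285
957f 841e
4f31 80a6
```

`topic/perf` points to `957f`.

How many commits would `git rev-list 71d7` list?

Walking parent pointers from 71d7: reachable set = {71d7, 790b, b285}.
That is 3 commits.

3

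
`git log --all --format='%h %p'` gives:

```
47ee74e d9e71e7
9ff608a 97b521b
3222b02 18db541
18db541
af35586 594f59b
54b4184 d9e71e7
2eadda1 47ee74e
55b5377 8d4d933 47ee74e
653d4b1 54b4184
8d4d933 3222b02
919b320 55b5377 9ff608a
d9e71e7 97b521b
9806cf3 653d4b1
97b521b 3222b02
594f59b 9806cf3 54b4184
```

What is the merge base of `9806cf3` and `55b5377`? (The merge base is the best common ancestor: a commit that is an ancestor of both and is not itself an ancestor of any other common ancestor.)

Ancestors of 9806cf3: {18db541, 3222b02, 54b4184, 653d4b1, 97b521b, 9806cf3, d9e71e7}.
Ancestors of 55b5377: {18db541, 3222b02, 47ee74e, 55b5377, 8d4d933, 97b521b, d9e71e7}.
Common ancestors: {18db541, 3222b02, 97b521b, d9e71e7}.
Among these, d9e71e7 is not an ancestor of any other common ancestor — it is the merge base.

d9e71e7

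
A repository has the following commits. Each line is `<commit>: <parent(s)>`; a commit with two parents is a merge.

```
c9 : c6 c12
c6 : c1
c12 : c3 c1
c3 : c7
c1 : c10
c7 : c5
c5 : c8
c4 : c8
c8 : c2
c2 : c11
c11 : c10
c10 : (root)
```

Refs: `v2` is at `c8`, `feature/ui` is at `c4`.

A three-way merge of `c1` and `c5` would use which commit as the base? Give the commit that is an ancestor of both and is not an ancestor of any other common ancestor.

c10

Ancestors of c1: {c1, c10}.
Ancestors of c5: {c10, c11, c2, c5, c8}.
Common ancestors: {c10}.
The only common ancestor is c10, so it is the merge base.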